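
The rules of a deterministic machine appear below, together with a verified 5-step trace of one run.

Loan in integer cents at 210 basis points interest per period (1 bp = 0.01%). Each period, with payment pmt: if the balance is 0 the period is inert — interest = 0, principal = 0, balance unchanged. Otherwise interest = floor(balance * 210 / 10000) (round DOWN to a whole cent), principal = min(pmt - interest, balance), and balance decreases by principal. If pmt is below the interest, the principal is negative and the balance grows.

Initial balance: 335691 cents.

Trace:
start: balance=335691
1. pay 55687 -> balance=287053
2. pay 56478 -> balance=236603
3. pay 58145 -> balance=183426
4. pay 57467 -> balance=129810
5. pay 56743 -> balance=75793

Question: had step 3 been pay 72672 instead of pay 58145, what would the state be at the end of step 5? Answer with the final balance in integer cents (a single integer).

60649

(re-executing from step 3 with the substitution; state before step 3: balance=236603)
3. pay 72672 -> balance=168899
4. pay 57467 -> balance=114978
5. pay 56743 -> balance=60649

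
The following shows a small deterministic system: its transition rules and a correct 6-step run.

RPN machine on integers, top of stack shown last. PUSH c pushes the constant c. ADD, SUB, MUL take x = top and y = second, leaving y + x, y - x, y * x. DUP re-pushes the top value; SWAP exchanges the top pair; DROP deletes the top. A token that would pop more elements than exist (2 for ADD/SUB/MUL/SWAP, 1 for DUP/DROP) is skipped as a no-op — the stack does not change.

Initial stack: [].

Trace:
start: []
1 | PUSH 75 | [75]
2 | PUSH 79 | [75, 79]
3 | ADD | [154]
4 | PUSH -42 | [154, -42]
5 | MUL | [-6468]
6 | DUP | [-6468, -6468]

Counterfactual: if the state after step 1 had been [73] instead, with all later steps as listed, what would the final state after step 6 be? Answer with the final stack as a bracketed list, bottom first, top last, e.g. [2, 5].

[-6384, -6384]

state after step 1 := [73]
2 | PUSH 79 | [73, 79]
3 | ADD | [152]
4 | PUSH -42 | [152, -42]
5 | MUL | [-6384]
6 | DUP | [-6384, -6384]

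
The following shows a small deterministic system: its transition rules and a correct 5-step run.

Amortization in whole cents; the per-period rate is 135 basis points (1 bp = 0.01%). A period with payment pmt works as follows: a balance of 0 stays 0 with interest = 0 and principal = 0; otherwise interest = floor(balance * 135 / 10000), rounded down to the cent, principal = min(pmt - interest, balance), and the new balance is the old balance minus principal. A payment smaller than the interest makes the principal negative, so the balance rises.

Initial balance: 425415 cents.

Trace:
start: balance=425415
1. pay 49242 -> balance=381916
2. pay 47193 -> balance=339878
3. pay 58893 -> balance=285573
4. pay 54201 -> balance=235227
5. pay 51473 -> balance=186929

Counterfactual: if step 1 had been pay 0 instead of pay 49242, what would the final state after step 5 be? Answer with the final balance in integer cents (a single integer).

238885

(re-executing from step 1 with the substitution; state before step 1: balance=425415)
1. pay 0 -> balance=431158
2. pay 47193 -> balance=389785
3. pay 58893 -> balance=336154
4. pay 54201 -> balance=286491
5. pay 51473 -> balance=238885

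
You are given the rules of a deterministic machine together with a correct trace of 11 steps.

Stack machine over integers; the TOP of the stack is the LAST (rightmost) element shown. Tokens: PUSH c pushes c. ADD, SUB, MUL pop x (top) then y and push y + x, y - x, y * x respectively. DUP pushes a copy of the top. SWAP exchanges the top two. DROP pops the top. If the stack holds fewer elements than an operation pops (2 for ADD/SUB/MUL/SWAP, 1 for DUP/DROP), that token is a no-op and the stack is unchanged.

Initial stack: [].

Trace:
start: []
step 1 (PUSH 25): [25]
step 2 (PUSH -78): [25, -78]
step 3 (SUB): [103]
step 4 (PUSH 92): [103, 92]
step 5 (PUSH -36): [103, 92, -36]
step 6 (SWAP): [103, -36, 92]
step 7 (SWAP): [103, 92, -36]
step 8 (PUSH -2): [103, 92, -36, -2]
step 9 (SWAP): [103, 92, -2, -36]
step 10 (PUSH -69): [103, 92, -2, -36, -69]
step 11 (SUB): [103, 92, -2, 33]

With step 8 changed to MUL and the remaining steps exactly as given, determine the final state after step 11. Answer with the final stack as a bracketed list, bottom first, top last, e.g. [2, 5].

(re-executing from step 8 with the substitution; state before step 8: [103, 92, -36])
step 8 (MUL): [103, -3312]
step 9 (SWAP): [-3312, 103]
step 10 (PUSH -69): [-3312, 103, -69]
step 11 (SUB): [-3312, 172]

[-3312, 172]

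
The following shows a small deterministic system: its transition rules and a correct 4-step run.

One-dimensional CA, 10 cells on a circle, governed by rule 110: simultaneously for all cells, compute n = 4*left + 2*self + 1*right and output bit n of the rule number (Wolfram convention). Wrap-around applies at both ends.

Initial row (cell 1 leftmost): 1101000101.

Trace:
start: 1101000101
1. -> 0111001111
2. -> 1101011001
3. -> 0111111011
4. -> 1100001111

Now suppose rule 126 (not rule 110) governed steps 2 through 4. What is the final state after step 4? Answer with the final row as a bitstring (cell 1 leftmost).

1101111001

(re-executing steps 2..4 under rule 126; state before step 2: 0111001111)
2. -> 1101111001
3. -> 0111001111
4. -> 1101111001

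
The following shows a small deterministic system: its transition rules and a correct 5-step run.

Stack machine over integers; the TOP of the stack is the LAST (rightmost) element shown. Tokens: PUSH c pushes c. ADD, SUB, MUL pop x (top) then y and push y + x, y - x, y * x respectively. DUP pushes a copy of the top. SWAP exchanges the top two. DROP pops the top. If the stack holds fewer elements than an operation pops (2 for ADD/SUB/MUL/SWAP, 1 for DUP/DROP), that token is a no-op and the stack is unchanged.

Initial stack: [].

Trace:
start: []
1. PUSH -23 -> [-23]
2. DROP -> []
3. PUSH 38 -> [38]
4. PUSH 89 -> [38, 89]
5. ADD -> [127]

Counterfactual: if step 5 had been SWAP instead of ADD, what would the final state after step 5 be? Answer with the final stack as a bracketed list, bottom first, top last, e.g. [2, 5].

(re-executing from step 5 with the substitution; state before step 5: [38, 89])
5. SWAP -> [89, 38]

[89, 38]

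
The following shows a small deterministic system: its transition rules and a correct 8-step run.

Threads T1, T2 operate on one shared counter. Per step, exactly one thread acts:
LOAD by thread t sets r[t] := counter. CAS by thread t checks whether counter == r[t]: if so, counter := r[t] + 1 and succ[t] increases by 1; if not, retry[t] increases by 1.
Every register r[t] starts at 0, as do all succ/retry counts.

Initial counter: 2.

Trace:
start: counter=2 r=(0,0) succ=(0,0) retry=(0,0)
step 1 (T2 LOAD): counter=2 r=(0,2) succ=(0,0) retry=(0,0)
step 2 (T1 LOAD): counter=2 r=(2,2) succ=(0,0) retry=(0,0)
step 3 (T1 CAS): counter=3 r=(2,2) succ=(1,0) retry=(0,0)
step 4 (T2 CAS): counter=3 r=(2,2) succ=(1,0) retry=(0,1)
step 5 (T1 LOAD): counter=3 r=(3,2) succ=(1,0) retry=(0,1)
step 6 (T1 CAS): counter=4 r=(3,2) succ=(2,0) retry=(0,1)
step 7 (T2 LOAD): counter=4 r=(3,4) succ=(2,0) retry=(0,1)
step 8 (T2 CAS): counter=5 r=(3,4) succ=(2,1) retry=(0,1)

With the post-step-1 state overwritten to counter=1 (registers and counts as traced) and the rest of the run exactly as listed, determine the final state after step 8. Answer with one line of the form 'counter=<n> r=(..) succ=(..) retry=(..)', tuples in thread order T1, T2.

counter=5 r=(3,4) succ=(2,2) retry=(0,0)

state after step 1 := counter=1 r=(0,2) succ=(0,0) retry=(0,0)
step 2 (T1 LOAD): counter=1 r=(1,2) succ=(0,0) retry=(0,0)
step 3 (T1 CAS): counter=2 r=(1,2) succ=(1,0) retry=(0,0)
step 4 (T2 CAS): counter=3 r=(1,2) succ=(1,1) retry=(0,0)
step 5 (T1 LOAD): counter=3 r=(3,2) succ=(1,1) retry=(0,0)
step 6 (T1 CAS): counter=4 r=(3,2) succ=(2,1) retry=(0,0)
step 7 (T2 LOAD): counter=4 r=(3,4) succ=(2,1) retry=(0,0)
step 8 (T2 CAS): counter=5 r=(3,4) succ=(2,2) retry=(0,0)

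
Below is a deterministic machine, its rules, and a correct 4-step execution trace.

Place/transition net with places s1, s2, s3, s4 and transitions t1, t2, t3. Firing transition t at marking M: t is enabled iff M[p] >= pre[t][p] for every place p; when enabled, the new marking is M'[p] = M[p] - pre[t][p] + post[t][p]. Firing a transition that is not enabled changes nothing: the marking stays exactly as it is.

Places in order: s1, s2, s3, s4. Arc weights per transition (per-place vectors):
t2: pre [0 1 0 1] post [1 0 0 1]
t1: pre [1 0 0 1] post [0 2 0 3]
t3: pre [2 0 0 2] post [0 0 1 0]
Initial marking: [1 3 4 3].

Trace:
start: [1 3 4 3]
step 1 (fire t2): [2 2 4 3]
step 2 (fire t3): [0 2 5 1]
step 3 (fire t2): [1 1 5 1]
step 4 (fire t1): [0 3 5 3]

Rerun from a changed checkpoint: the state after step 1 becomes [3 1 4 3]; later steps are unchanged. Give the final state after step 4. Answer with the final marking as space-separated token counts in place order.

1 2 5 3

state after step 1 := [3 1 4 3]
step 2 (fire t3): [1 1 5 1]
step 3 (fire t2): [2 0 5 1]
step 4 (fire t1): [1 2 5 3]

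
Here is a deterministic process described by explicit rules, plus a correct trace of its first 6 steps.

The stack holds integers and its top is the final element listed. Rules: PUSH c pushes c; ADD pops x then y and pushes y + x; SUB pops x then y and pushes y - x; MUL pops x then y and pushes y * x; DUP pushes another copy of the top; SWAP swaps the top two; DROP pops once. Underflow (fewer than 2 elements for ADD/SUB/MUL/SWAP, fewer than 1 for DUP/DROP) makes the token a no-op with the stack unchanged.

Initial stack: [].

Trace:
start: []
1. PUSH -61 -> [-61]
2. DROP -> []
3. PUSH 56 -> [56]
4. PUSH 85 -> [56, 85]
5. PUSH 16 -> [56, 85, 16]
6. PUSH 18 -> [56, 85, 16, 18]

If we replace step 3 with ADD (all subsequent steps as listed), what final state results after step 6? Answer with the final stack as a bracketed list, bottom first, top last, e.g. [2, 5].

(re-executing from step 3 with the substitution; state before step 3: [])
3. ADD -> []
4. PUSH 85 -> [85]
5. PUSH 16 -> [85, 16]
6. PUSH 18 -> [85, 16, 18]

[85, 16, 18]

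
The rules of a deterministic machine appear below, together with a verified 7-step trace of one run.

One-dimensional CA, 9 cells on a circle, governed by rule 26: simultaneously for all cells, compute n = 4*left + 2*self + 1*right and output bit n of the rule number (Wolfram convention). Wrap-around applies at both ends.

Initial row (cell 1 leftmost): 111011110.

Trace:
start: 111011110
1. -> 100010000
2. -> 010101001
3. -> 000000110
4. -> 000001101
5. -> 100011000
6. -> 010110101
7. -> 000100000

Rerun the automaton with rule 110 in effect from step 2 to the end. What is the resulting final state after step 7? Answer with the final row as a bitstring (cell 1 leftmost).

(re-executing steps 2..7 under rule 110; state before step 2: 100010000)
2. -> 100110001
3. -> 101110011
4. -> 111010110
5. -> 101111111
6. -> 111000000
7. -> 101000001

101000001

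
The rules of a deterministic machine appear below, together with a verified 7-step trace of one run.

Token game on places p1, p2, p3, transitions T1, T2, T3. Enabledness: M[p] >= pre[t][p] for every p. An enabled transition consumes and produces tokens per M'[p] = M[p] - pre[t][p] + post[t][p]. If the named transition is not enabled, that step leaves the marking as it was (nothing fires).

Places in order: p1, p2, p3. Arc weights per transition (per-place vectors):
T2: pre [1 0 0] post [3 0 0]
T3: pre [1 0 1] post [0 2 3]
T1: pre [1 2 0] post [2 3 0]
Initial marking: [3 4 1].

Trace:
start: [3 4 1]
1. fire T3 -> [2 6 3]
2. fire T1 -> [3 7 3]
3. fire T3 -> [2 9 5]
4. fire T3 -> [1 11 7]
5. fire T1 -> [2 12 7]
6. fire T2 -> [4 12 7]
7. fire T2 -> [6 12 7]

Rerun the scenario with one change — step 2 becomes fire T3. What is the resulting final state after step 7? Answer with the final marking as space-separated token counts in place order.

0 10 7

(re-executing from step 2 with the substitution; state before step 2: [2 6 3])
2. fire T3 -> [1 8 5]
3. fire T3 -> [0 10 7]
4. fire T3 -> [0 10 7]
5. fire T1 -> [0 10 7]
6. fire T2 -> [0 10 7]
7. fire T2 -> [0 10 7]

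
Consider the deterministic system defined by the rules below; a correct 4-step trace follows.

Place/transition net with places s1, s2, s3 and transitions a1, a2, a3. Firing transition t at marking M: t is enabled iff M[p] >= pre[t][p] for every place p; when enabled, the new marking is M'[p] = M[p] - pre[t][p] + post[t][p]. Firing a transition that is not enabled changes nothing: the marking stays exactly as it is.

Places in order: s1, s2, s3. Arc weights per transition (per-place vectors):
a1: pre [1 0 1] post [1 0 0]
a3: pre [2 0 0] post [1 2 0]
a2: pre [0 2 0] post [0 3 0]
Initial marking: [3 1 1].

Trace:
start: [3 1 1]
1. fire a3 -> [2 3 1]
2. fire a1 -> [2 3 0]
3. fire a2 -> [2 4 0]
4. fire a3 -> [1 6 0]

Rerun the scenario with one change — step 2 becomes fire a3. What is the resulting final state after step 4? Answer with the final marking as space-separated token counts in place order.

1 6 1

(re-executing from step 2 with the substitution; state before step 2: [2 3 1])
2. fire a3 -> [1 5 1]
3. fire a2 -> [1 6 1]
4. fire a3 -> [1 6 1]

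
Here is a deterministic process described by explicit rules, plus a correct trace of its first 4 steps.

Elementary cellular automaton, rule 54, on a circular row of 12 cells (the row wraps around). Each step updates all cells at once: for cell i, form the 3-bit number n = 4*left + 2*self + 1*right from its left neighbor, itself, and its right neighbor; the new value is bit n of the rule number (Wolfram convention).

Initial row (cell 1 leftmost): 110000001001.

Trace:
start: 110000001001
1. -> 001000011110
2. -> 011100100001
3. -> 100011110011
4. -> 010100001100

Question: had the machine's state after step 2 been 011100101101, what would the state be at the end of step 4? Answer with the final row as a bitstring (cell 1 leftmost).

010100001100

state after step 2 := 011100101101
3. -> 100011110011
4. -> 010100001100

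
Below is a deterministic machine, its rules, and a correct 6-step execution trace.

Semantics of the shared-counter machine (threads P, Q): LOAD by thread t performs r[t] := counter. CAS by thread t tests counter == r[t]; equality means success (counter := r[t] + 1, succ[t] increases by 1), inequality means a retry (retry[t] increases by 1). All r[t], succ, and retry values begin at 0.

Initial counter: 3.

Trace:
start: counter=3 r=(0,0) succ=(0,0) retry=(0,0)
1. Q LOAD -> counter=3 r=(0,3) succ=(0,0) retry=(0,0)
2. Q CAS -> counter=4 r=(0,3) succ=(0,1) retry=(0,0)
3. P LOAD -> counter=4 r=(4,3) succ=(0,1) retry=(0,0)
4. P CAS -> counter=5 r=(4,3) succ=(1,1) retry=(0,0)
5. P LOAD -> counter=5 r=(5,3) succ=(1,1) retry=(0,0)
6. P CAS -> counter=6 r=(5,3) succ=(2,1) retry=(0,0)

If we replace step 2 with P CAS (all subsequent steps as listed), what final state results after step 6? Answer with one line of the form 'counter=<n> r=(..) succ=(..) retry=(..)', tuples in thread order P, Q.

counter=5 r=(4,3) succ=(2,0) retry=(1,0)

(re-executing from step 2 with the substitution; state before step 2: counter=3 r=(0,3) succ=(0,0) retry=(0,0))
2. P CAS -> counter=3 r=(0,3) succ=(0,0) retry=(1,0)
3. P LOAD -> counter=3 r=(3,3) succ=(0,0) retry=(1,0)
4. P CAS -> counter=4 r=(3,3) succ=(1,0) retry=(1,0)
5. P LOAD -> counter=4 r=(4,3) succ=(1,0) retry=(1,0)
6. P CAS -> counter=5 r=(4,3) succ=(2,0) retry=(1,0)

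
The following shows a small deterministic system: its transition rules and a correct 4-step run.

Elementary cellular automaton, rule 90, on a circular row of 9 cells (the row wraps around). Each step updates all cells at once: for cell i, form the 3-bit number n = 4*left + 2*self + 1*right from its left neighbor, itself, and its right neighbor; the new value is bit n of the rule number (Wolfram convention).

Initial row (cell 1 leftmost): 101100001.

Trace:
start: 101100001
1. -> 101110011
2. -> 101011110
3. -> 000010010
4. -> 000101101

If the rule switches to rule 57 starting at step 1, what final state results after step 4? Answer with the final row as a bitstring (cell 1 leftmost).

(re-executing steps 1..4 under rule 57; state before step 1: 101100001)
1. -> 011011101
2. -> 110110010
3. -> 101101001
4. -> 011010101

011010101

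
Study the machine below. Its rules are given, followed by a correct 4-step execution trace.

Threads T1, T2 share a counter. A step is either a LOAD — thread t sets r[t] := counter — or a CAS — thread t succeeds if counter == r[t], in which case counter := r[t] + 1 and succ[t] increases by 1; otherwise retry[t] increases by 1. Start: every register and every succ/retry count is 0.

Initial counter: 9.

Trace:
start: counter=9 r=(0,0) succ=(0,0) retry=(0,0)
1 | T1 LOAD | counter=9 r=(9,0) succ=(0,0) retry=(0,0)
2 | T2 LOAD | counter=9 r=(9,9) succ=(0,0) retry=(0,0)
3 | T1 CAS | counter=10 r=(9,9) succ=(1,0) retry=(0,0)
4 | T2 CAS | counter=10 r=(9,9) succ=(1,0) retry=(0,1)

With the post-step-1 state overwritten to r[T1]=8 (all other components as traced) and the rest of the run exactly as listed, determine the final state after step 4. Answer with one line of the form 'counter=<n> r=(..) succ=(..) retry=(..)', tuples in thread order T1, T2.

counter=10 r=(8,9) succ=(0,1) retry=(1,0)

state after step 1 := counter=9 r=(8,0) succ=(0,0) retry=(0,0)
2 | T2 LOAD | counter=9 r=(8,9) succ=(0,0) retry=(0,0)
3 | T1 CAS | counter=9 r=(8,9) succ=(0,0) retry=(1,0)
4 | T2 CAS | counter=10 r=(8,9) succ=(0,1) retry=(1,0)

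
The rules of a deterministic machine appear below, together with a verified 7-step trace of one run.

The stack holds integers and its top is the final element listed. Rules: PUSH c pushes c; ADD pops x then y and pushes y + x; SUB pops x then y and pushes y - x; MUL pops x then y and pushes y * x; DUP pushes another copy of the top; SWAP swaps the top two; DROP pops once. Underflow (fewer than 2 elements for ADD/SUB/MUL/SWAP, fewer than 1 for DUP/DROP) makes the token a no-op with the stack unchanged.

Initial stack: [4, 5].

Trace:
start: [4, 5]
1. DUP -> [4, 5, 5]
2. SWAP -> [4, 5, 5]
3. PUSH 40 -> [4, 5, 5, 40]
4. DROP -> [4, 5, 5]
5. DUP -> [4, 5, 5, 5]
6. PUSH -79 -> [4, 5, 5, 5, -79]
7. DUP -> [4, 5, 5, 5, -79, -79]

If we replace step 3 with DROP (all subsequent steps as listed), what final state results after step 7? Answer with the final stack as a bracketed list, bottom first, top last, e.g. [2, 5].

[4, 4, -79, -79]

(re-executing from step 3 with the substitution; state before step 3: [4, 5, 5])
3. DROP -> [4, 5]
4. DROP -> [4]
5. DUP -> [4, 4]
6. PUSH -79 -> [4, 4, -79]
7. DUP -> [4, 4, -79, -79]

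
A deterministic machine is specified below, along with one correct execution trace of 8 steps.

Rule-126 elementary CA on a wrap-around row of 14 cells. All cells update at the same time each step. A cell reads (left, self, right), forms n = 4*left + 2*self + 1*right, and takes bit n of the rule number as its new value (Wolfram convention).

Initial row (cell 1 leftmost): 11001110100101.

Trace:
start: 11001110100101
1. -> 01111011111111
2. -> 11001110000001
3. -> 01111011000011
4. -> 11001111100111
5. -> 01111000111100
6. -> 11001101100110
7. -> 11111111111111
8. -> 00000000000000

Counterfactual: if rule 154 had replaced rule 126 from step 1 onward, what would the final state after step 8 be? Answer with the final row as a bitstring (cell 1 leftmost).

(re-executing steps 1..8 under rule 154; state before step 1: 11001110100101)
1. -> 10111100011001
2. -> 00111010110111
3. -> 11110000100110
4. -> 11101001011100
5. -> 11000110011011
6. -> 10101101110011
7. -> 00001001101111
8. -> 10010111001110

10010111001110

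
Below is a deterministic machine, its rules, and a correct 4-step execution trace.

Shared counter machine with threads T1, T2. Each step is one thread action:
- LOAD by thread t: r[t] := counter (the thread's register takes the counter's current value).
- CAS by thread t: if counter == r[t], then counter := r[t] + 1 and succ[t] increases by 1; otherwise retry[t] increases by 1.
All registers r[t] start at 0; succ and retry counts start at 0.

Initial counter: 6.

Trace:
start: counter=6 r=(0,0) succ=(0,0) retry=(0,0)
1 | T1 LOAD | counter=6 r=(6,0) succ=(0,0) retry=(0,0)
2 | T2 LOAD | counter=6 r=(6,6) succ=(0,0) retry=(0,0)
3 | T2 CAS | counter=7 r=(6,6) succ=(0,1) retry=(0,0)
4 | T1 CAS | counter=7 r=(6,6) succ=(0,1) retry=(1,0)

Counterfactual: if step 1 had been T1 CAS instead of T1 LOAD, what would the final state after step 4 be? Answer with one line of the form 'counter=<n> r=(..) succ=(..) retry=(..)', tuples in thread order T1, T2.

(re-executing from step 1 with the substitution; state before step 1: counter=6 r=(0,0) succ=(0,0) retry=(0,0))
1 | T1 CAS | counter=6 r=(0,0) succ=(0,0) retry=(1,0)
2 | T2 LOAD | counter=6 r=(0,6) succ=(0,0) retry=(1,0)
3 | T2 CAS | counter=7 r=(0,6) succ=(0,1) retry=(1,0)
4 | T1 CAS | counter=7 r=(0,6) succ=(0,1) retry=(2,0)

counter=7 r=(0,6) succ=(0,1) retry=(2,0)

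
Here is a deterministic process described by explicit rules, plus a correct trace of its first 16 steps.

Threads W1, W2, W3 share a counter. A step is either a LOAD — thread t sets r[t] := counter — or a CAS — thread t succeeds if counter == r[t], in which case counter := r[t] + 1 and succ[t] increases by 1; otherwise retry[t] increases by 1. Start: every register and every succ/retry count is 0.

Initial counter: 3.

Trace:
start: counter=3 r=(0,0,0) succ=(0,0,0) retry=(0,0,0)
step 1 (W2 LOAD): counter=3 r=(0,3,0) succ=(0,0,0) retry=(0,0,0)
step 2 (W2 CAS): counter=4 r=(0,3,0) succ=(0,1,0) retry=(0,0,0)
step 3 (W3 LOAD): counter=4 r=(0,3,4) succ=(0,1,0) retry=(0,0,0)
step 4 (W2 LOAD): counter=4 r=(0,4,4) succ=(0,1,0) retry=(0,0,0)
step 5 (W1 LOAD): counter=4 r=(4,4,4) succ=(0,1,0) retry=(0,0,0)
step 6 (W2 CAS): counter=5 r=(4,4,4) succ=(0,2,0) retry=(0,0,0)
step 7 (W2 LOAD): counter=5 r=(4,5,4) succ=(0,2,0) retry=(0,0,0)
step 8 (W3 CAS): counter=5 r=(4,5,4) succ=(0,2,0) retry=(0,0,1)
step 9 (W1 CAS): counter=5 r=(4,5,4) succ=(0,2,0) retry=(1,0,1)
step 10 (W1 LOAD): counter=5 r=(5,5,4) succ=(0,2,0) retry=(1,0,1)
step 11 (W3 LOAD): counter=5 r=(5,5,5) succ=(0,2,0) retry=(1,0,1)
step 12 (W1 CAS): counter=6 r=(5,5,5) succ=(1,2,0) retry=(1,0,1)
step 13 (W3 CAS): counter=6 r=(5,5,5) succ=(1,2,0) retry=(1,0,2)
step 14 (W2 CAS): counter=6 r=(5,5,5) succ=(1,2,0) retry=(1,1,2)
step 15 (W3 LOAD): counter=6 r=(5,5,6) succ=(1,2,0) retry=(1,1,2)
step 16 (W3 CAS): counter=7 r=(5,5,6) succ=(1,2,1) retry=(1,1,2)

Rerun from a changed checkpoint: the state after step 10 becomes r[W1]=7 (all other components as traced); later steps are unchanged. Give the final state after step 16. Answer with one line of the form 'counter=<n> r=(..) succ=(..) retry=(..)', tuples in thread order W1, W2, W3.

counter=7 r=(7,5,6) succ=(0,2,2) retry=(2,1,1)

state after step 10 := counter=5 r=(7,5,4) succ=(0,2,0) retry=(1,0,1)
step 11 (W3 LOAD): counter=5 r=(7,5,5) succ=(0,2,0) retry=(1,0,1)
step 12 (W1 CAS): counter=5 r=(7,5,5) succ=(0,2,0) retry=(2,0,1)
step 13 (W3 CAS): counter=6 r=(7,5,5) succ=(0,2,1) retry=(2,0,1)
step 14 (W2 CAS): counter=6 r=(7,5,5) succ=(0,2,1) retry=(2,1,1)
step 15 (W3 LOAD): counter=6 r=(7,5,6) succ=(0,2,1) retry=(2,1,1)
step 16 (W3 CAS): counter=7 r=(7,5,6) succ=(0,2,2) retry=(2,1,1)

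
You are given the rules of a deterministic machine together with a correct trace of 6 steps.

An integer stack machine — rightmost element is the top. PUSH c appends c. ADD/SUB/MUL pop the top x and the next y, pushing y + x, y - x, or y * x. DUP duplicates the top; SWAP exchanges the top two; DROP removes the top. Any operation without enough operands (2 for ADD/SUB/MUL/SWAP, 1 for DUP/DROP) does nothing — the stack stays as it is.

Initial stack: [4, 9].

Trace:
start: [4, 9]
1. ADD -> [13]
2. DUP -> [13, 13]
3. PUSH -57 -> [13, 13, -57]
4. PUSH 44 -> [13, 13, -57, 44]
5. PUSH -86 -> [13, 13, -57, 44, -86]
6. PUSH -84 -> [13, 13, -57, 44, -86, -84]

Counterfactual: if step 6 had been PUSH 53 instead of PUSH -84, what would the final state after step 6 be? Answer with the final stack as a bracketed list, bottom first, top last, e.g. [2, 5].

(re-executing from step 6 with the substitution; state before step 6: [13, 13, -57, 44, -86])
6. PUSH 53 -> [13, 13, -57, 44, -86, 53]

[13, 13, -57, 44, -86, 53]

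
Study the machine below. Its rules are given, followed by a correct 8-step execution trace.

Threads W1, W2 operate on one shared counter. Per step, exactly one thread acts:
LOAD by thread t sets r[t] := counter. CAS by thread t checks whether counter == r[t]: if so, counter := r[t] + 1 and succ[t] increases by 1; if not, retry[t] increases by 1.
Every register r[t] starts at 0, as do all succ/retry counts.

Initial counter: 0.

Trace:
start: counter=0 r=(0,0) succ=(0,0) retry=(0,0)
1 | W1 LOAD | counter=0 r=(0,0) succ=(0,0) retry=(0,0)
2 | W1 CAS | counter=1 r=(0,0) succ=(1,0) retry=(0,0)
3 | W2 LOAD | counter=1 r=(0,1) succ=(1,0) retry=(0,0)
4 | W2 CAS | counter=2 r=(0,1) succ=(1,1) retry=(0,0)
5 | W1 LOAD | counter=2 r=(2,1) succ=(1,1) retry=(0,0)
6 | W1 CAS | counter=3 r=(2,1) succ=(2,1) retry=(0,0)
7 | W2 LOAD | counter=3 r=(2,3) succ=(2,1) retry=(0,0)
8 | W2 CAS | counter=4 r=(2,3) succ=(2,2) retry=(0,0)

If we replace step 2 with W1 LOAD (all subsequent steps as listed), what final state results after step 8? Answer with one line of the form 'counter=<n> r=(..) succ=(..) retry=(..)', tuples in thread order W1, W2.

counter=3 r=(1,2) succ=(1,2) retry=(0,0)

(re-executing from step 2 with the substitution; state before step 2: counter=0 r=(0,0) succ=(0,0) retry=(0,0))
2 | W1 LOAD | counter=0 r=(0,0) succ=(0,0) retry=(0,0)
3 | W2 LOAD | counter=0 r=(0,0) succ=(0,0) retry=(0,0)
4 | W2 CAS | counter=1 r=(0,0) succ=(0,1) retry=(0,0)
5 | W1 LOAD | counter=1 r=(1,0) succ=(0,1) retry=(0,0)
6 | W1 CAS | counter=2 r=(1,0) succ=(1,1) retry=(0,0)
7 | W2 LOAD | counter=2 r=(1,2) succ=(1,1) retry=(0,0)
8 | W2 CAS | counter=3 r=(1,2) succ=(1,2) retry=(0,0)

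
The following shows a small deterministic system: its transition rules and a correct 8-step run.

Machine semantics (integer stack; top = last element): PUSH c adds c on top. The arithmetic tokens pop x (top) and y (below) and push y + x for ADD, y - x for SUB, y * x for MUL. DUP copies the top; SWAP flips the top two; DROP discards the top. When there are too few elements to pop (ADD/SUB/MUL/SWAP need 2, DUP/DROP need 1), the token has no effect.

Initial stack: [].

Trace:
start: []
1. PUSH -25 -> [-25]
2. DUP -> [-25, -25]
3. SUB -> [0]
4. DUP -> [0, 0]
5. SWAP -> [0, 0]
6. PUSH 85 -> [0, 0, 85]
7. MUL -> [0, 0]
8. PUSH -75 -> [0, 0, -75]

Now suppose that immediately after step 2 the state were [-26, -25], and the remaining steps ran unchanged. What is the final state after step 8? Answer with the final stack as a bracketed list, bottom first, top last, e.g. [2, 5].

[-1, -85, -75]

state after step 2 := [-26, -25]
3. SUB -> [-1]
4. DUP -> [-1, -1]
5. SWAP -> [-1, -1]
6. PUSH 85 -> [-1, -1, 85]
7. MUL -> [-1, -85]
8. PUSH -75 -> [-1, -85, -75]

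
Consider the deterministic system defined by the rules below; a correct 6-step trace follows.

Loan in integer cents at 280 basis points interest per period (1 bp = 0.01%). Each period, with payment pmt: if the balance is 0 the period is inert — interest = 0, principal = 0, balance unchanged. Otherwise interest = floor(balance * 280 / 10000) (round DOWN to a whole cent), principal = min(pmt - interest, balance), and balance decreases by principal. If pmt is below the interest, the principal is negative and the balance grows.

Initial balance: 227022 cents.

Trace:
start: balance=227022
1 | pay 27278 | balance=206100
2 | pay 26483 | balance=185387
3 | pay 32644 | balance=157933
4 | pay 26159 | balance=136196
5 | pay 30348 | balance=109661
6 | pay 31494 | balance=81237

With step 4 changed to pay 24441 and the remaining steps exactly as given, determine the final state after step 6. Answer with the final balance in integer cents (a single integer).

(re-executing from step 4 with the substitution; state before step 4: balance=157933)
4 | pay 24441 | balance=137914
5 | pay 30348 | balance=111427
6 | pay 31494 | balance=83052

83052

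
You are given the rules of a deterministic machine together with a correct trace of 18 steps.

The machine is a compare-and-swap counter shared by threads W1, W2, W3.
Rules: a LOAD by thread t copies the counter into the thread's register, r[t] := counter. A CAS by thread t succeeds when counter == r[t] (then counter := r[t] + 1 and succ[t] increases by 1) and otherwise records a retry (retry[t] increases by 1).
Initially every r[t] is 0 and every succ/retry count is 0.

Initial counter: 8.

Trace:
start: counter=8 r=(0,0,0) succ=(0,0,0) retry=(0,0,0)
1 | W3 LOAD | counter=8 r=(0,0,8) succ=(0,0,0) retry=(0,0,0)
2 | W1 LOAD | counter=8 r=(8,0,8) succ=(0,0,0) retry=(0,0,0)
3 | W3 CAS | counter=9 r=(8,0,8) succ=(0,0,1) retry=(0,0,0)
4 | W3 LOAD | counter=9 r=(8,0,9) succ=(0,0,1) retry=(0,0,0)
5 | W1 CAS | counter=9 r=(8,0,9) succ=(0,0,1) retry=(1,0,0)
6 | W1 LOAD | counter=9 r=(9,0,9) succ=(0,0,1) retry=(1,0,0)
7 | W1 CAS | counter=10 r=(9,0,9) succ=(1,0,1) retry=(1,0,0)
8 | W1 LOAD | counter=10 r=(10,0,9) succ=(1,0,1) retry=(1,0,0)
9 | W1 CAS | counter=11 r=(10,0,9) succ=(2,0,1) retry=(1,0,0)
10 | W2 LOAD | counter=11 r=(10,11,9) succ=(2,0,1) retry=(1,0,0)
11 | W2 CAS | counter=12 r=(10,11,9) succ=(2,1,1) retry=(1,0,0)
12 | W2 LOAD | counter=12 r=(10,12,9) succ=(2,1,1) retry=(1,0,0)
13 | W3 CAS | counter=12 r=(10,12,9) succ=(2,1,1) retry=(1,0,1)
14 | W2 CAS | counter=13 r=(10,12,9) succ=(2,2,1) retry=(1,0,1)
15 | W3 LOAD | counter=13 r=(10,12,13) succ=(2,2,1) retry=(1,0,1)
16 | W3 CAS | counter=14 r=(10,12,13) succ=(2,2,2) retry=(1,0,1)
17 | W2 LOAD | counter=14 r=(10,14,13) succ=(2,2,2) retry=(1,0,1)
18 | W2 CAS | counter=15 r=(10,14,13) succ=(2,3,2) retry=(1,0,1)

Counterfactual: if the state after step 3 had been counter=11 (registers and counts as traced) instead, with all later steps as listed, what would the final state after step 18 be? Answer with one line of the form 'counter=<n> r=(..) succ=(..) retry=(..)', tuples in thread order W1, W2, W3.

state after step 3 := counter=11 r=(8,0,8) succ=(0,0,1) retry=(0,0,0)
4 | W3 LOAD | counter=11 r=(8,0,11) succ=(0,0,1) retry=(0,0,0)
5 | W1 CAS | counter=11 r=(8,0,11) succ=(0,0,1) retry=(1,0,0)
6 | W1 LOAD | counter=11 r=(11,0,11) succ=(0,0,1) retry=(1,0,0)
7 | W1 CAS | counter=12 r=(11,0,11) succ=(1,0,1) retry=(1,0,0)
8 | W1 LOAD | counter=12 r=(12,0,11) succ=(1,0,1) retry=(1,0,0)
9 | W1 CAS | counter=13 r=(12,0,11) succ=(2,0,1) retry=(1,0,0)
10 | W2 LOAD | counter=13 r=(12,13,11) succ=(2,0,1) retry=(1,0,0)
11 | W2 CAS | counter=14 r=(12,13,11) succ=(2,1,1) retry=(1,0,0)
12 | W2 LOAD | counter=14 r=(12,14,11) succ=(2,1,1) retry=(1,0,0)
13 | W3 CAS | counter=14 r=(12,14,11) succ=(2,1,1) retry=(1,0,1)
14 | W2 CAS | counter=15 r=(12,14,11) succ=(2,2,1) retry=(1,0,1)
15 | W3 LOAD | counter=15 r=(12,14,15) succ=(2,2,1) retry=(1,0,1)
16 | W3 CAS | counter=16 r=(12,14,15) succ=(2,2,2) retry=(1,0,1)
17 | W2 LOAD | counter=16 r=(12,16,15) succ=(2,2,2) retry=(1,0,1)
18 | W2 CAS | counter=17 r=(12,16,15) succ=(2,3,2) retry=(1,0,1)

counter=17 r=(12,16,15) succ=(2,3,2) retry=(1,0,1)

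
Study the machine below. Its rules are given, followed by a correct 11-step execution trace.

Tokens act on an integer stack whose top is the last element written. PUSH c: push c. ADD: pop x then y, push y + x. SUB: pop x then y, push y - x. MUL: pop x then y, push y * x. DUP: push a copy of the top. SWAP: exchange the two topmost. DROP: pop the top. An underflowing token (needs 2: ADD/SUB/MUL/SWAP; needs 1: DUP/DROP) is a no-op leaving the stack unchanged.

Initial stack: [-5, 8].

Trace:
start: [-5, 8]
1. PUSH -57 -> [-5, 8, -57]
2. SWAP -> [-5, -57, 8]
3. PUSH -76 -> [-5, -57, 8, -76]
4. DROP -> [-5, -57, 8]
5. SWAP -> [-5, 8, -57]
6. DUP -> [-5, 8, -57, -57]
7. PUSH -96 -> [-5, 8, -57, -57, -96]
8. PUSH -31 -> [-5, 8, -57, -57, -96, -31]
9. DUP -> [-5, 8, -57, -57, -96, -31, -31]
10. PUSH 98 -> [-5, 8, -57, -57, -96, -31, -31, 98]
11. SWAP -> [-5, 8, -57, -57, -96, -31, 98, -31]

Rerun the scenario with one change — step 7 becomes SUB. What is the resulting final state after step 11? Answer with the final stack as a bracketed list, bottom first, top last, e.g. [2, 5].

(re-executing from step 7 with the substitution; state before step 7: [-5, 8, -57, -57])
7. SUB -> [-5, 8, 0]
8. PUSH -31 -> [-5, 8, 0, -31]
9. DUP -> [-5, 8, 0, -31, -31]
10. PUSH 98 -> [-5, 8, 0, -31, -31, 98]
11. SWAP -> [-5, 8, 0, -31, 98, -31]

[-5, 8, 0, -31, 98, -31]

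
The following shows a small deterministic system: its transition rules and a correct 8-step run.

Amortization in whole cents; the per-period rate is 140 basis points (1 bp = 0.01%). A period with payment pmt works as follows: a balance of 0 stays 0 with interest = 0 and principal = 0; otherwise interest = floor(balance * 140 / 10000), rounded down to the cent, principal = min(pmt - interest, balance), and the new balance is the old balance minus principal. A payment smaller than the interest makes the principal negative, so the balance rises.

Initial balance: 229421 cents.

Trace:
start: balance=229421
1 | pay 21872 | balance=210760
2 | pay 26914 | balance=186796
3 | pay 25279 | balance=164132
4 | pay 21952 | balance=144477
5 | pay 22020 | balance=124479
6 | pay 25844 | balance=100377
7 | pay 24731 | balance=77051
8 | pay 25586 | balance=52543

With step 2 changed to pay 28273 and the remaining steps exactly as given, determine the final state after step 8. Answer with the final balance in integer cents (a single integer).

51067

(re-executing from step 2 with the substitution; state before step 2: balance=210760)
2 | pay 28273 | balance=185437
3 | pay 25279 | balance=162754
4 | pay 21952 | balance=143080
5 | pay 22020 | balance=123063
6 | pay 25844 | balance=98941
7 | pay 24731 | balance=75595
8 | pay 25586 | balance=51067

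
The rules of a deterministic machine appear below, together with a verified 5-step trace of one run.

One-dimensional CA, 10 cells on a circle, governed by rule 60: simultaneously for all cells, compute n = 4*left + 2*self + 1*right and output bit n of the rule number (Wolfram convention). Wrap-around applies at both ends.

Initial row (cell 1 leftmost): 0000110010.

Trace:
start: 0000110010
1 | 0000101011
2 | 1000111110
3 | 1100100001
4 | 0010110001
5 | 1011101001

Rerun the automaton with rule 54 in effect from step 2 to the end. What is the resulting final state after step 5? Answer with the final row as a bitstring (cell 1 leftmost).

(re-executing steps 2..5 under rule 54; state before step 2: 0000101011)
2 | 1001111100
3 | 1110000011
4 | 0001000100
5 | 0011101110

0011101110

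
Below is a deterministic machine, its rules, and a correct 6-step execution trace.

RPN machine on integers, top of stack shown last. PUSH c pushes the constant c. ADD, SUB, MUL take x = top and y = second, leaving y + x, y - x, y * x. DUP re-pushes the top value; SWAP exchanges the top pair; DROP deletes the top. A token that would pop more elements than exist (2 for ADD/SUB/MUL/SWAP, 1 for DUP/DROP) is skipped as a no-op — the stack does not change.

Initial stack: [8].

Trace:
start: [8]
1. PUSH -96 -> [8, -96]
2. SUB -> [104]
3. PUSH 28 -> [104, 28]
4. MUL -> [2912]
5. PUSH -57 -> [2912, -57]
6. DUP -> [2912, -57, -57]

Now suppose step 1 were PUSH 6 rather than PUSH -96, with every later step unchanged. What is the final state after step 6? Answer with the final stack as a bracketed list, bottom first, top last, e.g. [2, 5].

(re-executing from step 1 with the substitution; state before step 1: [8])
1. PUSH 6 -> [8, 6]
2. SUB -> [2]
3. PUSH 28 -> [2, 28]
4. MUL -> [56]
5. PUSH -57 -> [56, -57]
6. DUP -> [56, -57, -57]

[56, -57, -57]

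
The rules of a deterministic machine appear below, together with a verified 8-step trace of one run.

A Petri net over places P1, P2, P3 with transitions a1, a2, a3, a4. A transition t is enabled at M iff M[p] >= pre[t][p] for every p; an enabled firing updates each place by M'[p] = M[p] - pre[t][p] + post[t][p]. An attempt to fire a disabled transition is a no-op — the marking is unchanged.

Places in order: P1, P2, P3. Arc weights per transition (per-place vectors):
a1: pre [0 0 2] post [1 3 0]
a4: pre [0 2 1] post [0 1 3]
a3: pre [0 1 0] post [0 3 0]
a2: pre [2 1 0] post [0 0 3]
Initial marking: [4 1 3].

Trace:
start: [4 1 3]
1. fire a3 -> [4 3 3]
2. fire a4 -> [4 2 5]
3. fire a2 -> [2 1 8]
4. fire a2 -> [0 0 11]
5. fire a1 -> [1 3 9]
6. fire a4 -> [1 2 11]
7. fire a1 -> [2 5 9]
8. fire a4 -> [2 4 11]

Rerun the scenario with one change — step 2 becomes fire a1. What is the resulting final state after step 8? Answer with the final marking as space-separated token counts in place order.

(re-executing from step 2 with the substitution; state before step 2: [4 3 3])
2. fire a1 -> [5 6 1]
3. fire a2 -> [3 5 4]
4. fire a2 -> [1 4 7]
5. fire a1 -> [2 7 5]
6. fire a4 -> [2 6 7]
7. fire a1 -> [3 9 5]
8. fire a4 -> [3 8 7]

3 8 7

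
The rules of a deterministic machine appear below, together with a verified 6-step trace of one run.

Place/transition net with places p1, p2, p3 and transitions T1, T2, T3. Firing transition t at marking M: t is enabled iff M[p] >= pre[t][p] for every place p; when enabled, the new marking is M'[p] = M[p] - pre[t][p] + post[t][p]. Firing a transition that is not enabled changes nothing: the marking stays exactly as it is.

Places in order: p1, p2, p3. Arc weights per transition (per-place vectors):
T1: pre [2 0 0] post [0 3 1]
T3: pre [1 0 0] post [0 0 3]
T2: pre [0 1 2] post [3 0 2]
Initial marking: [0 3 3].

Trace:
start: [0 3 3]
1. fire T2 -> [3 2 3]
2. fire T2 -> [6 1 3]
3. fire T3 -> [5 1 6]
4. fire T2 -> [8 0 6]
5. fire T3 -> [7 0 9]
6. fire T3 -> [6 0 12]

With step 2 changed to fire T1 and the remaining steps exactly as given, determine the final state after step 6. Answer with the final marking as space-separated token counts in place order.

1 4 13

(re-executing from step 2 with the substitution; state before step 2: [3 2 3])
2. fire T1 -> [1 5 4]
3. fire T3 -> [0 5 7]
4. fire T2 -> [3 4 7]
5. fire T3 -> [2 4 10]
6. fire T3 -> [1 4 13]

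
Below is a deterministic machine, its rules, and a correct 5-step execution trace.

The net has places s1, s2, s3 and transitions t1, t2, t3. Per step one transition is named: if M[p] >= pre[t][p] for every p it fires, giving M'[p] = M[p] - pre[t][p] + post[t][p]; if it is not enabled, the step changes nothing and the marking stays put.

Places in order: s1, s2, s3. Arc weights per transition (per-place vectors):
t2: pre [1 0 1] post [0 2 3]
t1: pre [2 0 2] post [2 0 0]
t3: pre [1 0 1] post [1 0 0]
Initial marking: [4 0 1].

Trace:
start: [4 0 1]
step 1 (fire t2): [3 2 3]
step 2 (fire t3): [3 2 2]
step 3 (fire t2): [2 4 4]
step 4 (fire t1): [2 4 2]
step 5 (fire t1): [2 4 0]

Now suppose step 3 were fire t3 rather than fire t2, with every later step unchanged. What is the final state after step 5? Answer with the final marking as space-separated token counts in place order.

(re-executing from step 3 with the substitution; state before step 3: [3 2 2])
step 3 (fire t3): [3 2 1]
step 4 (fire t1): [3 2 1]
step 5 (fire t1): [3 2 1]

3 2 1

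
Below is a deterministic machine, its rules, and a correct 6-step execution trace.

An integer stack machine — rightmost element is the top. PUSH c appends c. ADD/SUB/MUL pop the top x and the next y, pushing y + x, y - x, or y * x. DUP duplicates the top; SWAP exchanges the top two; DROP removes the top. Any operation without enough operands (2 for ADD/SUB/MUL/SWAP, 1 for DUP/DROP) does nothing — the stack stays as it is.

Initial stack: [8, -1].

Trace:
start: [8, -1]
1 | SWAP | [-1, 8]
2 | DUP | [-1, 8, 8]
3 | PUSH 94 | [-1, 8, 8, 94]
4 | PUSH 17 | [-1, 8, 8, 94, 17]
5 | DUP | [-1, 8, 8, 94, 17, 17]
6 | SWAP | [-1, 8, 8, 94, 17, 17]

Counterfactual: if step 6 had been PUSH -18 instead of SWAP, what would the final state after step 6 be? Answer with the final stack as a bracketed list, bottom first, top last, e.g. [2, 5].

[-1, 8, 8, 94, 17, 17, -18]

(re-executing from step 6 with the substitution; state before step 6: [-1, 8, 8, 94, 17, 17])
6 | PUSH -18 | [-1, 8, 8, 94, 17, 17, -18]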